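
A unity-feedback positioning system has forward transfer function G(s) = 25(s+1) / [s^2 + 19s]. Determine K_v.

The denominator has no term below 19s — 1 pole at s=0, type 1.
K_v = lim_{s→0} s·G(s) = 25·1 / 19 = 25/19.

25/19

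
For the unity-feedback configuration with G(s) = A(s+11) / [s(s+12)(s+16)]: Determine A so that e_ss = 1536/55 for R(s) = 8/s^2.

5

The open loop has one pole at the origin → type 1 system.
K_v = lim_{s→0} s·G(s) = A·11 / (12·16) = (11/192)·A.
e_ss = 8/K_v = 1536/55 ⇒ K_v = 55/192 ⇒ A = (55/192)/(11/192) = 5.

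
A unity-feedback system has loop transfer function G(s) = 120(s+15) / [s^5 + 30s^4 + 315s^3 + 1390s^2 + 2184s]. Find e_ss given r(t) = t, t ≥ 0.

Lowest-order denominator term is 2184s, so the open loop has 1 pole at the origin → type 1 system.
K_v = lim_{s→0} s·G(s) = 120·15 / 2184 = 75/91.
e_ss = 1/K_v = 1/(75/91) = 91/75.

91/75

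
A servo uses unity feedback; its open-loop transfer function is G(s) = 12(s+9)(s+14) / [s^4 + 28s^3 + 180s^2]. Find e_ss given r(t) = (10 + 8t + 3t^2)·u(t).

5/7

Factoring s^2 from the denominator leaves a polynomial with constant term 180, so the system is type 2. By superposition:
  • 10: tracked with zero error.
  • 8t: tracked with zero error.
  • 3t^2: e_ss = 6/K_a with K_a=8.4 → 5/7.
Total e_ss = 5/7.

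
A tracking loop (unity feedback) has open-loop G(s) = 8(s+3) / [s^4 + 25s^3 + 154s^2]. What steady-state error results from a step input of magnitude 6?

The denominator has no term below 154s^2 — 2 poles at s=0, type 2.
A type-2 system has K_p = ∞, so it tracks a step input with zero steady-state error.

0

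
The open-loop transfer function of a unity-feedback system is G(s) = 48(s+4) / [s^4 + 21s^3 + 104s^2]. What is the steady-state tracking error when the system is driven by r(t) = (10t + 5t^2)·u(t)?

65/12

Factoring s^2 from the denominator leaves a polynomial with constant term 104, so the system is type 2. Treating each term separately:
  • 10t: tracked with zero error.
  • 5t^2: e_ss = 10/K_a with K_a=24/13 → 65/12.
Total e_ss = 65/12.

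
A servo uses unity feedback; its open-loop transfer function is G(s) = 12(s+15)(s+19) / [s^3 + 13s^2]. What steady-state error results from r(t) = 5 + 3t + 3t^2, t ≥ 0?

Factoring s^2 from the denominator leaves a polynomial with constant term 13, so the system is type 2. Treating each term separately:
  • 5: tracked with zero error.
  • 3t: tracked with zero error.
  • 3t^2: e_ss = 6/K_a with K_a=3420/13 → 13/570.
Total e_ss = 13/570.

13/570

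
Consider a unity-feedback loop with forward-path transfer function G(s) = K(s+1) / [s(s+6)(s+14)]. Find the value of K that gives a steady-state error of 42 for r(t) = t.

2

System type = 1 (one pole at s=0).
K_v = lim_{s→0} s·G(s) = K·1 / (6·14) = (1/84)·K.
e_ss = 1/K_v = 42 ⇒ K_v = 1/42 ⇒ K = (1/42)/(1/84) = 2.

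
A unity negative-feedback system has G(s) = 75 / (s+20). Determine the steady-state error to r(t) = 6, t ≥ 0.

The open loop has no poles at the origin → type 0 system.
K_p = lim_{s→0} G(s) = 75 / (20) = 3.75.
e_ss = 6/(1 + K_p) = 6/4.75 = 24/19.

24/19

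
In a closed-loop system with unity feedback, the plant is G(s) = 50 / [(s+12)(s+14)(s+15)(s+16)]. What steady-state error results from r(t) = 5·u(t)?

20160/4037

No free integrators in G(s): this is a type 0 system.
K_p = lim_{s→0} G(s) = 50 / (12·14·15·16) = 5/4032.
e_ss = 5/(1 + K_p) = 5/(4037/4032) = 20160/4037.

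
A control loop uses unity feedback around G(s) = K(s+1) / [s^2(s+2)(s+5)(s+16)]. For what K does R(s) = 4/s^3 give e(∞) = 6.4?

G(s) has two factors of s in the denominator, so the system is type 2.
K_a = lim_{s→0} s^2·G(s) = K·1 / (2·5·16) = (1/160)·K.
e_ss = 4/K_a = 6.4 ⇒ K_a = 0.625 ⇒ K = 0.625/(1/160) = 100.

100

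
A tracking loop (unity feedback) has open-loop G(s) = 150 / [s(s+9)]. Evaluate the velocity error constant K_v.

System type = 1 (one pole at s=0).
K_v = lim_{s→0} s·G(s) = 150 / (9) = 50/3.

50/3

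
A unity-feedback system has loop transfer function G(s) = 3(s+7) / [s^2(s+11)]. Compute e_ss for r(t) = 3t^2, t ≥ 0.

Two free integrators in G(s): this is a type 2 system.
K_a = lim_{s→0} s^2·G(s) = 3·7 / (11) = 21/11.
r(t) = 3t^2 gives R(s) = 6/s^3.
e_ss = 6/K_a = 6/(21/11) = 22/7.

22/7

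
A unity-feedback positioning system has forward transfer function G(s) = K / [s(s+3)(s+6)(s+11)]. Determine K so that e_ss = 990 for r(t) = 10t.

System type = 1 (one pole at s=0).
K_v = lim_{s→0} s·G(s) = K / (3·6·11) = (1/198)·K.
e_ss = 10/K_v = 990 ⇒ K_v = 1/99 ⇒ K = (1/99)/(1/198) = 2.

2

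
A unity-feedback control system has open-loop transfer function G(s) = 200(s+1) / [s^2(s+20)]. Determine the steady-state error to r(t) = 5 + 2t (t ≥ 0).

0

The open loop has two poles at the origin → type 2 system. Treating each term separately:
  • 5: tracked with zero error.
  • 2t: tracked with zero error.
Total e_ss = 0.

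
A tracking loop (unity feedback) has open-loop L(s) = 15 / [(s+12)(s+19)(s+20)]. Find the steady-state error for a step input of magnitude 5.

L(s) has no factors of s in the denominator, so the system is type 0.
K_p = lim_{s→0} L(s) = 15 / (12·19·20) = 1/304.
e_ss = 5/(1 + K_p) = 5/(305/304) = 304/61.

304/61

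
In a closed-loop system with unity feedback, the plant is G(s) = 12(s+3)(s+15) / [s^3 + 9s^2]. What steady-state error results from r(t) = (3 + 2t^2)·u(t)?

Factoring s^2 from the denominator leaves a polynomial with constant term 9, so the system is type 2. Taking each input component in turn:
  • 3: tracked with zero error.
  • 2t^2: e_ss = 4/K_a with K_a=60 → 1/15.
Total e_ss = 1/15.

1/15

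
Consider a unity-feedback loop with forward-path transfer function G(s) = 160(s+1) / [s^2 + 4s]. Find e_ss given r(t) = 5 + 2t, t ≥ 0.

0.05

Lowest-order denominator term is 4s, so the open loop has 1 pole at the origin → type 1 system. Taking each input component in turn:
  • 5: tracked with zero error.
  • 2t: e_ss = 2/K_v with K_v=40 → 0.05.
Total e_ss = 0.05.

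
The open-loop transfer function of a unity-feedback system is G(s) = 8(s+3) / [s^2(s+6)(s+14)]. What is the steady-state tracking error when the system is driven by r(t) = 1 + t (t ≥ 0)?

Two free integrators in G(s): this is a type 2 system. Treating each term separately:
  • 1: tracked with zero error.
  • t: tracked with zero error.
Total e_ss = 0.

0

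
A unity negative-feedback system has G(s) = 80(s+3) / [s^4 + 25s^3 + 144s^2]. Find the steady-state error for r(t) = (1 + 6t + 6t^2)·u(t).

Factoring s^2 from the denominator leaves a polynomial with constant term 144, so the system is type 2. Treating each term separately:
  • 1: tracked with zero error.
  • 6t: tracked with zero error.
  • 6t^2: e_ss = 12/K_a with K_a=5/3 → 7.2.
Total e_ss = 7.2.

7.2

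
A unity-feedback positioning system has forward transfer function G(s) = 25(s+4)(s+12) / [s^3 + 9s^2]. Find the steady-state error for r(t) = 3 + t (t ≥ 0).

0

Lowest-order denominator term is 9s^2, so the open loop has 2 poles at the origin → type 2 system. By superposition:
  • 3: tracked with zero error.
  • t: tracked with zero error.
Total e_ss = 0.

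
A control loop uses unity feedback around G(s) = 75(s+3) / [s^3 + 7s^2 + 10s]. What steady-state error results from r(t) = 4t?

Factoring s from the denominator leaves a polynomial with constant term 10, so the system is type 1.
K_v = lim_{s→0} s·G(s) = 75·3 / 10 = 22.5.
e_ss = 4/K_v = 4/22.5 = 8/45.

8/45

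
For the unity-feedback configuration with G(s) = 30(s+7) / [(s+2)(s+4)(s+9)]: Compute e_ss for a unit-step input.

G(s) has no factors of s in the denominator, so the system is type 0.
K_p = lim_{s→0} G(s) = 30·7 / (2·4·9) = 35/12.
e_ss = 1/(1 + K_p) = 1/(47/12) = 12/47.

12/47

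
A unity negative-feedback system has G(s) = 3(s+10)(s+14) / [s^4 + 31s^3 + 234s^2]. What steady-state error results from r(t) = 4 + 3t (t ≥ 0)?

The denominator has no term below 234s^2 — 2 poles at s=0, type 2. Taking each input component in turn:
  • 4: tracked with zero error.
  • 3t: tracked with zero error.
Total e_ss = 0.

0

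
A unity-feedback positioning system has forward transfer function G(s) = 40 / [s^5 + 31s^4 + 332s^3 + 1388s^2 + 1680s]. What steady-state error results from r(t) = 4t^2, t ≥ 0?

infinity

Factoring s from the denominator leaves a polynomial with constant term 1680, so the system is type 1.
For a type-1 system K_a = 0, so e_ss to a parabolic input is unbounded.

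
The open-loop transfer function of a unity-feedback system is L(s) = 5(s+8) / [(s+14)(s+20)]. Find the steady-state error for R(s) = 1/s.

The open loop has no poles at the origin → type 0 system.
K_p = lim_{s→0} L(s) = 5·8 / (14·20) = 1/7.
e_ss = 1/(1 + K_p) = 1/(8/7) = 0.875.

0.875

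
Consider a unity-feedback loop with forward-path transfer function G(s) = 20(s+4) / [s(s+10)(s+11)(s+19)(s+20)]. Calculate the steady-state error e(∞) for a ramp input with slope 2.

G(s) has one factor of s in the denominator, so the system is type 1.
K_v = lim_{s→0} s·G(s) = 20·4 / (10·11·19·20) = 2/1045.
e_ss = 2/K_v = 2/(2/1045) = 1045.

1045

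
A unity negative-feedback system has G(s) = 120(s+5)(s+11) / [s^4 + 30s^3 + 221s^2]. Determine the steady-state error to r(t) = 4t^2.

Factoring s^2 from the denominator leaves a polynomial with constant term 221, so the system is type 2.
K_a = lim_{s→0} s^2·G(s) = 120·5·11 / 221 = 6600/221.
r(t) = 4t^2 gives R(s) = 8/s^3.
e_ss = 8/K_a = 8/(6600/221) = 221/825.

221/825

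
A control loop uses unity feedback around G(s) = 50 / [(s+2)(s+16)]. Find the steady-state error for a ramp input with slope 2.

System type = 0 (no poles at s=0).
K_v = lim_{s→0} s·G(s) = 0; the steady-state error to this ramp input grows without bound.

infinity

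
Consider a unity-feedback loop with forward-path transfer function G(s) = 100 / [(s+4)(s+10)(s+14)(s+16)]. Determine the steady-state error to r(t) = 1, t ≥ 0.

448/453

The open loop has no poles at the origin → type 0 system.
K_p = lim_{s→0} G(s) = 100 / (4·10·14·16) = 5/448.
e_ss = 1/(1 + K_p) = 1/(453/448) = 448/453.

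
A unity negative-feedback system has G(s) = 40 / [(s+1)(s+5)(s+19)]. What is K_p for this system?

System type = 0 (no poles at s=0).
K_p = lim_{s→0} G(s) = 40 / (1·5·19) = 8/19.

8/19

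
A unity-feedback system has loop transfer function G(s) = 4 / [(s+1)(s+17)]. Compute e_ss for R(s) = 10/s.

No free integrators in G(s): this is a type 0 system.
K_p = lim_{s→0} G(s) = 4 / (1·17) = 4/17.
e_ss = 10/(1 + K_p) = 10/(21/17) = 170/21.

170/21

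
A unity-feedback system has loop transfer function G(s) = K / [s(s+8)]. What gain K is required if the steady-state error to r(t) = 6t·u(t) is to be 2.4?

20

System type = 1 (one pole at s=0).
K_v = lim_{s→0} s·G(s) = K / (8) = 0.125·K.
e_ss = 6/K_v = 2.4 ⇒ K_v = 2.5 ⇒ K = 2.5/0.125 = 20.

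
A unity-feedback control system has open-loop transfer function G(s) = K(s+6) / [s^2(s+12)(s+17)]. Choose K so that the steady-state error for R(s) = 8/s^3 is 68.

Two free integrators in G(s): this is a type 2 system.
K_a = lim_{s→0} s^2·G(s) = K·6 / (12·17) = (1/34)·K.
e_ss = 8/K_a = 68 ⇒ K_a = 2/17 ⇒ K = (2/17)/(1/34) = 4.

4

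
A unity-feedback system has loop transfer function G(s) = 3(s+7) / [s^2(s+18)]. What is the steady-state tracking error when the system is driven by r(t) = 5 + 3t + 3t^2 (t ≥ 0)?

36/7

G(s) has two factors of s in the denominator, so the system is type 2. By superposition:
  • 5: tracked with zero error.
  • 3t: tracked with zero error.
  • 3t^2: e_ss = 6/K_a with K_a=7/6 → 36/7.
Total e_ss = 36/7.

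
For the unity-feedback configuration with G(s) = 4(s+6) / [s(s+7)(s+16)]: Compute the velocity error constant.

One free integrator in G(s): this is a type 1 system.
K_v = lim_{s→0} s·G(s) = 4·6 / (7·16) = 3/14.

3/14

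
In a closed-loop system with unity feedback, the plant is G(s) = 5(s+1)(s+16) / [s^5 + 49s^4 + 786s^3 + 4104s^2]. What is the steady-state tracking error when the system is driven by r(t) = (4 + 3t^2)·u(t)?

Lowest-order denominator term is 4104s^2, so the open loop has 2 poles at the origin → type 2 system. By superposition:
  • 4: tracked with zero error.
  • 3t^2: e_ss = 6/K_a with K_a=10/513 → 307.8.
Total e_ss = 307.8.

307.8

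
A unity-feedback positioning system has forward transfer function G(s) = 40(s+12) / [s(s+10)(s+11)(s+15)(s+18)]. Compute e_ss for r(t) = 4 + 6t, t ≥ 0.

371.25

The open loop has one pole at the origin → type 1 system. By superposition:
  • 4: tracked with zero error.
  • 6t: e_ss = 6/K_v with K_v=8/495 → 371.25.
Total e_ss = 371.25.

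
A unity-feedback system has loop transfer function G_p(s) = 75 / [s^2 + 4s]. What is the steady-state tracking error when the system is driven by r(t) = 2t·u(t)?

8/75

Factoring s from the denominator leaves a polynomial with constant term 4, so the system is type 1.
K_v = lim_{s→0} s·G_p(s) = 75 / 4 = 18.75.
e_ss = 2/K_v = 2/18.75 = 8/75.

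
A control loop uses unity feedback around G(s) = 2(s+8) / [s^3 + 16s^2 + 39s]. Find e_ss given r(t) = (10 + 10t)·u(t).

24.375

Lowest-order denominator term is 39s, so the open loop has 1 pole at the origin → type 1 system. Treating each term separately:
  • 10: tracked with zero error.
  • 10t: e_ss = 10/K_v with K_v=16/39 → 24.375.
Total e_ss = 24.375.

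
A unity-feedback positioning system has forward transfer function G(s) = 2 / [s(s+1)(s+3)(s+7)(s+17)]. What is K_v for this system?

2/357

System type = 1 (one pole at s=0).
K_v = lim_{s→0} s·G(s) = 2 / (1·3·7·17) = 2/357.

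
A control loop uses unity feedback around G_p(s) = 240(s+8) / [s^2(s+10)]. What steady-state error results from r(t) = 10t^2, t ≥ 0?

5/48

The open loop has two poles at the origin → type 2 system.
K_a = lim_{s→0} s^2·G_p(s) = 240·8 / (10) = 192.
r(t) = 10t^2 gives R(s) = 20/s^3.
e_ss = 20/K_a = 20/192 = 5/48.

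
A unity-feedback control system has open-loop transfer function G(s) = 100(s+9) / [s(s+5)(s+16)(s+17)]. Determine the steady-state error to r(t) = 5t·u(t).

68/9

One free integrator in G(s): this is a type 1 system.
K_v = lim_{s→0} s·G(s) = 100·9 / (5·16·17) = 45/68.
e_ss = 5/K_v = 5/(45/68) = 68/9.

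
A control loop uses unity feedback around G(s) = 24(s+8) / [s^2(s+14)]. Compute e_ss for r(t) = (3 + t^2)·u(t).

The open loop has two poles at the origin → type 2 system. Taking each input component in turn:
  • 3: tracked with zero error.
  • t^2: e_ss = 2/K_a with K_a=96/7 → 7/48.
Total e_ss = 7/48.

7/48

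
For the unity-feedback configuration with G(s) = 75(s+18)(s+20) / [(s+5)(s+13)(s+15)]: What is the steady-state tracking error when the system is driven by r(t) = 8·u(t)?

104/373

The open loop has no poles at the origin → type 0 system.
K_p = lim_{s→0} G(s) = 75·18·20 / (5·13·15) = 360/13.
e_ss = 8/(1 + K_p) = 8/(373/13) = 104/373.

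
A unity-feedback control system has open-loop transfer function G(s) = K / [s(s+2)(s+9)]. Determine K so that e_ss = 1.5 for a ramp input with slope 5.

60

The open loop has one pole at the origin → type 1 system.
K_v = lim_{s→0} s·G(s) = K / (2·9) = (1/18)·K.
e_ss = 5/K_v = 1.5 ⇒ K_v = 10/3 ⇒ K = (10/3)/(1/18) = 60.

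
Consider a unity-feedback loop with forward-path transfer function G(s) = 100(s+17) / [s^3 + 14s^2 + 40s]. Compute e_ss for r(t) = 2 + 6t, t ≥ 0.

12/85

Lowest-order denominator term is 40s, so the open loop has 1 pole at the origin → type 1 system. By superposition:
  • 2: tracked with zero error.
  • 6t: e_ss = 6/K_v with K_v=42.5 → 12/85.
Total e_ss = 12/85.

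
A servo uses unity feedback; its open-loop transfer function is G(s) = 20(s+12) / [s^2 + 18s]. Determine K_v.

40/3

Factoring s from the denominator leaves a polynomial with constant term 18, so the system is type 1.
K_v = lim_{s→0} s·G(s) = 20·12 / 18 = 40/3.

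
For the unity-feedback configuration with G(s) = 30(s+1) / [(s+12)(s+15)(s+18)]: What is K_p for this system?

No free integrators in G(s): this is a type 0 system.
K_p = lim_{s→0} G(s) = 30·1 / (12·15·18) = 1/108.

1/108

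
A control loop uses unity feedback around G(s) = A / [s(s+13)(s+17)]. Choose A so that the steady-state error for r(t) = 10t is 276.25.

G(s) has one factor of s in the denominator, so the system is type 1.
K_v = lim_{s→0} s·G(s) = A / (13·17) = (1/221)·A.
e_ss = 10/K_v = 276.25 ⇒ K_v = 8/221 ⇒ A = (8/221)/(1/221) = 8.

8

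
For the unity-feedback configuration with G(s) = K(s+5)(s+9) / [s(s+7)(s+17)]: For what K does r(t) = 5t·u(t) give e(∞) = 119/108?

The open loop has one pole at the origin → type 1 system.
K_v = lim_{s→0} s·G(s) = K·5·9 / (7·17) = (45/119)·K.
e_ss = 5/K_v = 119/108 ⇒ K_v = 540/119 ⇒ K = (540/119)/(45/119) = 12.

12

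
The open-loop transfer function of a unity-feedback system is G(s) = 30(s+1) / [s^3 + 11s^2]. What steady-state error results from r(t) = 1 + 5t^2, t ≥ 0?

11/3

Factoring s^2 from the denominator leaves a polynomial with constant term 11, so the system is type 2. By superposition:
  • 1: tracked with zero error.
  • 5t^2: e_ss = 10/K_a with K_a=30/11 → 11/3.
Total e_ss = 11/3.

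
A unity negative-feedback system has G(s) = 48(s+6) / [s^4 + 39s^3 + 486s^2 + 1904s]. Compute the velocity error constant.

Lowest-order denominator term is 1904s, so the open loop has 1 pole at the origin → type 1 system.
K_v = lim_{s→0} s·G(s) = 48·6 / 1904 = 18/119.

18/119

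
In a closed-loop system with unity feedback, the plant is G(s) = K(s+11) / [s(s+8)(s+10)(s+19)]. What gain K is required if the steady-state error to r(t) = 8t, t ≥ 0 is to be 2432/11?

One free integrator in G(s): this is a type 1 system.
K_v = lim_{s→0} s·G(s) = K·11 / (8·10·19) = (11/1520)·K.
e_ss = 8/K_v = 2432/11 ⇒ K_v = 11/304 ⇒ K = (11/304)/(11/1520) = 5.

5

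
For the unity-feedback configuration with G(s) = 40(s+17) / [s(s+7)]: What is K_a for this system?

0

System type = 1 (one pole at s=0).
K_a = lim_{s→0} s^2·G(s) = 0 (the extra factor of s kills the finite limit).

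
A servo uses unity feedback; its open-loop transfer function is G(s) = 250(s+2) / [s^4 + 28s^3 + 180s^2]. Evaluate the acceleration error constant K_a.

The denominator has no term below 180s^2 — 2 poles at s=0, type 2.
K_a = lim_{s→0} s^2·G(s) = 250·2 / 180 = 25/9.

25/9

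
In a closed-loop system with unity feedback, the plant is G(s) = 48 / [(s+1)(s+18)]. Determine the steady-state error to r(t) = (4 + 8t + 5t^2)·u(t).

infinity

G(s) has no factors of s in the denominator, so the system is type 0. Treating each term separately:
  • 4: e_ss = 4/(1+K_p) with K_p=8/3 → 12/11.
  • 8t: a type-0 system cannot track it, e_ss → ∞.
  • 5t^2: a type-0 system cannot track it, e_ss → ∞.
The unbounded component dominates.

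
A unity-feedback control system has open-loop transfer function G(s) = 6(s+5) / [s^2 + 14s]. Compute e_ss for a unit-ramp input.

Factoring s from the denominator leaves a polynomial with constant term 14, so the system is type 1.
K_v = lim_{s→0} s·G(s) = 6·5 / 14 = 15/7.
e_ss = 1/K_v = 1/(15/7) = 7/15.

7/15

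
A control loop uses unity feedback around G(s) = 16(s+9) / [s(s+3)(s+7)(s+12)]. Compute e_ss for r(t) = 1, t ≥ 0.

One free integrator in G(s): this is a type 1 system.
A type-1 system has K_p = ∞, so it tracks a step input with zero steady-state error.

0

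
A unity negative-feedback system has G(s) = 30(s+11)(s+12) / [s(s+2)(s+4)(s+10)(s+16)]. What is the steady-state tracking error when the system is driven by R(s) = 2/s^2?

64/99

System type = 1 (one pole at s=0).
K_v = lim_{s→0} s·G(s) = 30·11·12 / (2·4·10·16) = 99/32.
e_ss = 2/K_v = 2/(99/32) = 64/99.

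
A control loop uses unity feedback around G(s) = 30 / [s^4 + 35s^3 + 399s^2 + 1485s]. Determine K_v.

2/99

The denominator has no term below 1485s — 1 pole at s=0, type 1.
K_v = lim_{s→0} s·G(s) = 30 / 1485 = 2/99.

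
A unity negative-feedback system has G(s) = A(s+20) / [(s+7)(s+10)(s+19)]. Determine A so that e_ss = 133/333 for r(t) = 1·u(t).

100

G(s) has no factors of s in the denominator, so the system is type 0.
K_p = lim_{s→0} G(s) = A·20 / (7·10·19) = (2/133)·A.
e_ss = 1/(1 + K_p) = 133/333 ⇒ 1 + (2/133)·A = 333/133 ⇒ A = 100.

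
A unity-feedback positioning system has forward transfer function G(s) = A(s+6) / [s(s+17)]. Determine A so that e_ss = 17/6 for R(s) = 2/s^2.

System type = 1 (one pole at s=0).
K_v = lim_{s→0} s·G(s) = A·6 / (17) = (6/17)·A.
e_ss = 2/K_v = 17/6 ⇒ K_v = 12/17 ⇒ A = (12/17)/(6/17) = 2.

2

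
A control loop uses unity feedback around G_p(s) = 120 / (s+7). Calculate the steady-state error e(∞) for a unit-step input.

7/127

G_p(s) has no factors of s in the denominator, so the system is type 0.
K_p = lim_{s→0} G_p(s) = 120 / (7) = 120/7.
e_ss = 1/(1 + K_p) = 1/(127/7) = 7/127.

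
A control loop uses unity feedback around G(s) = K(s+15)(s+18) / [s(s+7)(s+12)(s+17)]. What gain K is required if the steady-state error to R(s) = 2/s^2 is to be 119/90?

8

One free integrator in G(s): this is a type 1 system.
K_v = lim_{s→0} s·G(s) = K·15·18 / (7·12·17) = (45/238)·K.
e_ss = 2/K_v = 119/90 ⇒ K_v = 180/119 ⇒ K = (180/119)/(45/238) = 8.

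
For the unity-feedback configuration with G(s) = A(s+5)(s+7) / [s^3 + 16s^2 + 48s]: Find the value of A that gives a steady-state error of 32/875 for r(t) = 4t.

The denominator has no term below 48s — 1 pole at s=0, type 1.
K_v = lim_{s→0} s·G(s) = A·5·7 / 48 = (35/48)·A.
e_ss = 4/K_v = 32/875 ⇒ K_v = 109.375 ⇒ A = 109.375/(35/48) = 150.

150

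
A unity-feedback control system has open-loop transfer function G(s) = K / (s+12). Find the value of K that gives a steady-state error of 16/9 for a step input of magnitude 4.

G(s) has no factors of s in the denominator, so the system is type 0.
K_p = lim_{s→0} G(s) = K / (12) = (1/12)·K.
e_ss = 4/(1 + K_p) = 16/9 ⇒ 1 + (1/12)·K = 2.25 ⇒ K = 15.

15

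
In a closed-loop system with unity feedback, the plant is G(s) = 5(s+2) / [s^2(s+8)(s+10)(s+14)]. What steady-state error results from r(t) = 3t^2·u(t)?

672

The open loop has two poles at the origin → type 2 system.
K_a = lim_{s→0} s^2·G(s) = 5·2 / (8·10·14) = 1/112.
r(t) = 3t^2 gives R(s) = 6/s^3.
e_ss = 6/K_a = 6/(1/112) = 672.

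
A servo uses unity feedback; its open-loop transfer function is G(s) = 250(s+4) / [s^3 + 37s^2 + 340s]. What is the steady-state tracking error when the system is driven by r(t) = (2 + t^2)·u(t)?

Factoring s from the denominator leaves a polynomial with constant term 340, so the system is type 1. By superposition:
  • 2: tracked with zero error.
  • t^2: a type-1 system cannot track it, e_ss → ∞.
The unbounded component dominates.

infinity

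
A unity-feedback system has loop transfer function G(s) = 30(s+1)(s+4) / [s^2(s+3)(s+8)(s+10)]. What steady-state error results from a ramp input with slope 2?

The open loop has two poles at the origin → type 2 system.
K_v = ∞ for a type-2 system; e_ss to a ramp is zero.

0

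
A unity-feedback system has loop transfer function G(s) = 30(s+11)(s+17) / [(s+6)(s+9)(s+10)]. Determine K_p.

187/18

The open loop has no poles at the origin → type 0 system.
K_p = lim_{s→0} G(s) = 30·11·17 / (6·9·10) = 187/18.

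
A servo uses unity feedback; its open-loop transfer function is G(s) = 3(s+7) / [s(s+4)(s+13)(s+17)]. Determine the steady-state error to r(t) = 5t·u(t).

4420/21

G(s) has one factor of s in the denominator, so the system is type 1.
K_v = lim_{s→0} s·G(s) = 3·7 / (4·13·17) = 21/884.
e_ss = 5/K_v = 5/(21/884) = 4420/21.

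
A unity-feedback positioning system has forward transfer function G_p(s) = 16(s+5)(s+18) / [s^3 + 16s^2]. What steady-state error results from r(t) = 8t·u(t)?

Lowest-order denominator term is 16s^2, so the open loop has 2 poles at the origin → type 2 system.
K_v = ∞ for a type-2 system; e_ss to a ramp is zero.

0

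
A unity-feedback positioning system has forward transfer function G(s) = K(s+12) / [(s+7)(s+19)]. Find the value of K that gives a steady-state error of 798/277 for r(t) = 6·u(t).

System type = 0 (no poles at s=0).
K_p = lim_{s→0} G(s) = K·12 / (7·19) = (12/133)·K.
e_ss = 6/(1 + K_p) = 798/277 ⇒ 1 + (12/133)·K = 277/133 ⇒ K = 12.

12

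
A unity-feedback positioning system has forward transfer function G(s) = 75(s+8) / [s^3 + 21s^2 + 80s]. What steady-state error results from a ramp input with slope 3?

0.4

Factoring s from the denominator leaves a polynomial with constant term 80, so the system is type 1.
K_v = lim_{s→0} s·G(s) = 75·8 / 80 = 7.5.
e_ss = 3/K_v = 3/7.5 = 0.4.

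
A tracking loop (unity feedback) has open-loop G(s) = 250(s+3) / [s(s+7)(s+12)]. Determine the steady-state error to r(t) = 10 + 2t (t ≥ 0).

The open loop has one pole at the origin → type 1 system. Treating each term separately:
  • 10: tracked with zero error.
  • 2t: e_ss = 2/K_v with K_v=125/14 → 0.224.
Total e_ss = 0.224.

0.224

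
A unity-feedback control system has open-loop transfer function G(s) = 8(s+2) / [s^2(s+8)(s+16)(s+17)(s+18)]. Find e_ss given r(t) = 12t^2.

58752

G(s) has two factors of s in the denominator, so the system is type 2.
K_a = lim_{s→0} s^2·G(s) = 8·2 / (8·16·17·18) = 1/2448.
r(t) = 12t^2 gives R(s) = 24/s^3.
e_ss = 24/K_a = 24/(1/2448) = 58752.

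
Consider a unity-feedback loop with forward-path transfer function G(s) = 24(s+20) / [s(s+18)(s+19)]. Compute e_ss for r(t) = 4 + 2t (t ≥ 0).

1.425

G(s) has one factor of s in the denominator, so the system is type 1. By superposition:
  • 4: tracked with zero error.
  • 2t: e_ss = 2/K_v with K_v=80/57 → 1.425.
Total e_ss = 1.425.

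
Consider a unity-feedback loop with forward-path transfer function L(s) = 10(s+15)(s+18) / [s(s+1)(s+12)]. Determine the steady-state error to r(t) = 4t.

4/225

L(s) has one factor of s in the denominator, so the system is type 1.
K_v = lim_{s→0} s·L(s) = 10·15·18 / (1·12) = 225.
e_ss = 4/K_v = 4/225.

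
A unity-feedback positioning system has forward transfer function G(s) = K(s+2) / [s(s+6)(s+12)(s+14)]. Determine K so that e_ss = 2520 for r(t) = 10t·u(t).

One free integrator in G(s): this is a type 1 system.
K_v = lim_{s→0} s·G(s) = K·2 / (6·12·14) = (1/504)·K.
e_ss = 10/K_v = 2520 ⇒ K_v = 1/252 ⇒ K = (1/252)/(1/504) = 2.

2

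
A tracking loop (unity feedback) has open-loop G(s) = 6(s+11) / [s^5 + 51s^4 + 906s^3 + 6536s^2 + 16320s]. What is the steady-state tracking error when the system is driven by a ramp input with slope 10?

Lowest-order denominator term is 16320s, so the open loop has 1 pole at the origin → type 1 system.
K_v = lim_{s→0} s·G(s) = 6·11 / 16320 = 11/2720.
e_ss = 10/K_v = 10/(11/2720) = 27200/11.

27200/11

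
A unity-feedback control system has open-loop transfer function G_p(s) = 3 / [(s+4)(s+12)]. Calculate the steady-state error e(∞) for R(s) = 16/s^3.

The open loop has no poles at the origin → type 0 system.
For a type-0 system K_a = 0, so e_ss to a parabolic input is unbounded.

infinity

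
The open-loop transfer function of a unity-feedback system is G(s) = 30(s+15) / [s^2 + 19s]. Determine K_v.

Lowest-order denominator term is 19s, so the open loop has 1 pole at the origin → type 1 system.
K_v = lim_{s→0} s·G(s) = 30·15 / 19 = 450/19.

450/19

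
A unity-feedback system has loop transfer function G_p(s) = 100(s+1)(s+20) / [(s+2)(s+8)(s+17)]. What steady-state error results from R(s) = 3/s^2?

infinity

The open loop has no poles at the origin → type 0 system.
For a type-0 system K_v = 0, so e_ss to a ramp input is unbounded.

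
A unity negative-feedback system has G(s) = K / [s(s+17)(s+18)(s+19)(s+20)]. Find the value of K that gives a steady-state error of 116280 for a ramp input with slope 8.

One free integrator in G(s): this is a type 1 system.
K_v = lim_{s→0} s·G(s) = K / (17·18·19·20) = (1/116280)·K.
e_ss = 8/K_v = 116280 ⇒ K_v = 1/14535 ⇒ K = (1/14535)/(1/116280) = 8.

8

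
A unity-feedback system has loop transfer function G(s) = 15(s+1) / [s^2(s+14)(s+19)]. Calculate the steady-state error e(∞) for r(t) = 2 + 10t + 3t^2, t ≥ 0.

106.4

Two free integrators in G(s): this is a type 2 system. By superposition:
  • 2: tracked with zero error.
  • 10t: tracked with zero error.
  • 3t^2: e_ss = 6/K_a with K_a=15/266 → 106.4.
Total e_ss = 106.4.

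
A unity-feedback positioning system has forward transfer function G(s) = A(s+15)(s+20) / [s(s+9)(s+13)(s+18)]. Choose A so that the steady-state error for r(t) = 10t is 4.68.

The open loop has one pole at the origin → type 1 system.
K_v = lim_{s→0} s·G(s) = A·15·20 / (9·13·18) = (50/351)·A.
e_ss = 10/K_v = 4.68 ⇒ K_v = 250/117 ⇒ A = (250/117)/(50/351) = 15.

15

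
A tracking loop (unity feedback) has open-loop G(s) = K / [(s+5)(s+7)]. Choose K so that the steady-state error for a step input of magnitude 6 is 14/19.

250

System type = 0 (no poles at s=0).
K_p = lim_{s→0} G(s) = K / (5·7) = (1/35)·K.
e_ss = 6/(1 + K_p) = 14/19 ⇒ 1 + (1/35)·K = 57/7 ⇒ K = 250.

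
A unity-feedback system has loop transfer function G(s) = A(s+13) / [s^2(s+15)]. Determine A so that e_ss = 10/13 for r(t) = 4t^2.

12

System type = 2 (two poles at s=0).
K_a = lim_{s→0} s^2·G(s) = A·13 / (15) = (13/15)·A.
e_ss = 8/K_a = 10/13 ⇒ K_a = 10.4 ⇒ A = 10.4/(13/15) = 12.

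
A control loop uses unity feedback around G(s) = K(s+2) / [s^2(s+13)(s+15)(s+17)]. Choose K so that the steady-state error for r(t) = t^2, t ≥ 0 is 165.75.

20

G(s) has two factors of s in the denominator, so the system is type 2.
K_a = lim_{s→0} s^2·G(s) = K·2 / (13·15·17) = (2/3315)·K.
e_ss = 2/K_a = 165.75 ⇒ K_a = 8/663 ⇒ K = (8/663)/(2/3315) = 20.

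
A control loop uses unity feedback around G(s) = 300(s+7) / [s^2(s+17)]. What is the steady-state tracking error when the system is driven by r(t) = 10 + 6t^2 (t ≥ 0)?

17/175

The open loop has two poles at the origin → type 2 system. Taking each input component in turn:
  • 10: tracked with zero error.
  • 6t^2: e_ss = 12/K_a with K_a=2100/17 → 17/175.
Total e_ss = 17/175.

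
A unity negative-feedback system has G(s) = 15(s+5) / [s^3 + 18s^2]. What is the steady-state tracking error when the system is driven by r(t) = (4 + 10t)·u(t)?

0

Factoring s^2 from the denominator leaves a polynomial with constant term 18, so the system is type 2. Taking each input component in turn:
  • 4: tracked with zero error.
  • 10t: tracked with zero error.
Total e_ss = 0.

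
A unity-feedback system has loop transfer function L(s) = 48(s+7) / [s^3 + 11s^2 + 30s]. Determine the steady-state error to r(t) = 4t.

Lowest-order denominator term is 30s, so the open loop has 1 pole at the origin → type 1 system.
K_v = lim_{s→0} s·L(s) = 48·7 / 30 = 11.2.
e_ss = 4/K_v = 4/11.2 = 5/14.

5/14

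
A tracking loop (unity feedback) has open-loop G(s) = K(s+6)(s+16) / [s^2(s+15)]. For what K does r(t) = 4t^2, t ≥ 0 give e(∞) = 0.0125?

100

System type = 2 (two poles at s=0).
K_a = lim_{s→0} s^2·G(s) = K·6·16 / (15) = 6.4·K.
e_ss = 8/K_a = 0.0125 ⇒ K_a = 640 ⇒ K = 640/6.4 = 100.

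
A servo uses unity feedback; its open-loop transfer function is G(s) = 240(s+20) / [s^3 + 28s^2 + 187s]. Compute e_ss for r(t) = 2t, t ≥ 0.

187/2400

Factoring s from the denominator leaves a polynomial with constant term 187, so the system is type 1.
K_v = lim_{s→0} s·G(s) = 240·20 / 187 = 4800/187.
e_ss = 2/K_v = 2/(4800/187) = 187/2400.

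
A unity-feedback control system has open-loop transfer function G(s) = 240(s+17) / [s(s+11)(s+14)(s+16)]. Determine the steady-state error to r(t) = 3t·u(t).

G(s) has one factor of s in the denominator, so the system is type 1.
K_v = lim_{s→0} s·G(s) = 240·17 / (11·14·16) = 255/154.
e_ss = 3/K_v = 3/(255/154) = 154/85.

154/85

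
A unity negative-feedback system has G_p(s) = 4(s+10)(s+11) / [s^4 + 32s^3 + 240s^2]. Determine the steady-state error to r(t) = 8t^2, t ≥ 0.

Lowest-order denominator term is 240s^2, so the open loop has 2 poles at the origin → type 2 system.
K_a = lim_{s→0} s^2·G_p(s) = 4·10·11 / 240 = 11/6.
r(t) = 8t^2 gives R(s) = 16/s^3.
e_ss = 16/K_a = 16/(11/6) = 96/11.

96/11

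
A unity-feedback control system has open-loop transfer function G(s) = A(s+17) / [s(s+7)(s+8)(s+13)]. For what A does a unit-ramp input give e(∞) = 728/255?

15

The open loop has one pole at the origin → type 1 system.
K_v = lim_{s→0} s·G(s) = A·17 / (7·8·13) = (17/728)·A.
e_ss = 1/K_v = 728/255 ⇒ K_v = 255/728 ⇒ A = (255/728)/(17/728) = 15.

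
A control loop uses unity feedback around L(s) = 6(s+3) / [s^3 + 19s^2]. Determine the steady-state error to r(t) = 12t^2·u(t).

76/3

Lowest-order denominator term is 19s^2, so the open loop has 2 poles at the origin → type 2 system.
K_a = lim_{s→0} s^2·L(s) = 6·3 / 19 = 18/19.
r(t) = 12t^2 gives R(s) = 24/s^3.
e_ss = 24/K_a = 24/(18/19) = 76/3.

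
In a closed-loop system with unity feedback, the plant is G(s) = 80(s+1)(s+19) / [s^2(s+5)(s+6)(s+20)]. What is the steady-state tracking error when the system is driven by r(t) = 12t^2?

G(s) has two factors of s in the denominator, so the system is type 2.
K_a = lim_{s→0} s^2·G(s) = 80·1·19 / (5·6·20) = 38/15.
r(t) = 12t^2 gives R(s) = 24/s^3.
e_ss = 24/K_a = 24/(38/15) = 180/19.

180/19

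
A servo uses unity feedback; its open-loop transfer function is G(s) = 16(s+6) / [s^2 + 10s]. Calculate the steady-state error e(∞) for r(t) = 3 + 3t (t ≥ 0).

Factoring s from the denominator leaves a polynomial with constant term 10, so the system is type 1. Treating each term separately:
  • 3: tracked with zero error.
  • 3t: e_ss = 3/K_v with K_v=9.6 → 0.3125.
Total e_ss = 0.3125.

0.3125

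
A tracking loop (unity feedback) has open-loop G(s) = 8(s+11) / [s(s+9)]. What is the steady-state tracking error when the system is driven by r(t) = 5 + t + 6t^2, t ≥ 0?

System type = 1 (one pole at s=0). By superposition:
  • 5: tracked with zero error.
  • t: e_ss = 1/K_v with K_v=88/9 → 9/88.
  • 6t^2: a type-1 system cannot track it, e_ss → ∞.
The unbounded component dominates.

infinity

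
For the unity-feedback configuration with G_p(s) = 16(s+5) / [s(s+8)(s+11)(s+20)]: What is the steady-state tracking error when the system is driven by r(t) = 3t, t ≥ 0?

66

G_p(s) has one factor of s in the denominator, so the system is type 1.
K_v = lim_{s→0} s·G_p(s) = 16·5 / (8·11·20) = 1/22.
e_ss = 3/K_v = 3/(1/22) = 66.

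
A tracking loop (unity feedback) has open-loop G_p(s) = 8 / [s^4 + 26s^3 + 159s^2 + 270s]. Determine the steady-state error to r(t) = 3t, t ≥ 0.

Factoring s from the denominator leaves a polynomial with constant term 270, so the system is type 1.
K_v = lim_{s→0} s·G_p(s) = 8 / 270 = 4/135.
e_ss = 3/K_v = 3/(4/135) = 101.25.

101.25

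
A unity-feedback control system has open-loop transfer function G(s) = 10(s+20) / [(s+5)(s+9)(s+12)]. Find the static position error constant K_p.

G(s) has no factors of s in the denominator, so the system is type 0.
K_p = lim_{s→0} G(s) = 10·20 / (5·9·12) = 10/27.

10/27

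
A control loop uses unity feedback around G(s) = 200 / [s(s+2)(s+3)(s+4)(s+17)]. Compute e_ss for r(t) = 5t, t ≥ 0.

10.2

System type = 1 (one pole at s=0).
K_v = lim_{s→0} s·G(s) = 200 / (2·3·4·17) = 25/51.
e_ss = 5/K_v = 5/(25/51) = 10.2.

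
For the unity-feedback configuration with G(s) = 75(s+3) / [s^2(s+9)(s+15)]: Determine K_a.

G(s) has two factors of s in the denominator, so the system is type 2.
K_a = lim_{s→0} s^2·G(s) = 75·3 / (9·15) = 5/3.

5/3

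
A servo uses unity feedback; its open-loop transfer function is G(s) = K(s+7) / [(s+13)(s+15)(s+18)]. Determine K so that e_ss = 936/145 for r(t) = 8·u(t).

G(s) has no factors of s in the denominator, so the system is type 0.
K_p = lim_{s→0} G(s) = K·7 / (13·15·18) = (7/3510)·K.
e_ss = 8/(1 + K_p) = 936/145 ⇒ 1 + (7/3510)·K = 145/117 ⇒ K = 120.

120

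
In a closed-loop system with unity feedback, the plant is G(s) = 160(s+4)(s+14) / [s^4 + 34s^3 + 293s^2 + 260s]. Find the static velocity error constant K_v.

448/13

The denominator has no term below 260s — 1 pole at s=0, type 1.
K_v = lim_{s→0} s·G(s) = 160·4·14 / 260 = 448/13.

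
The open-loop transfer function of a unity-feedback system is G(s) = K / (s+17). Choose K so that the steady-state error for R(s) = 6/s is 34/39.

100

No free integrators in G(s): this is a type 0 system.
K_p = lim_{s→0} G(s) = K / (17) = (1/17)·K.
e_ss = 6/(1 + K_p) = 34/39 ⇒ 1 + (1/17)·K = 117/17 ⇒ K = 100.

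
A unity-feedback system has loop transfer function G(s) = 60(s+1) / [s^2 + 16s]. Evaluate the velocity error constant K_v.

3.75

The denominator has no term below 16s — 1 pole at s=0, type 1.
K_v = lim_{s→0} s·G(s) = 60·1 / 16 = 3.75.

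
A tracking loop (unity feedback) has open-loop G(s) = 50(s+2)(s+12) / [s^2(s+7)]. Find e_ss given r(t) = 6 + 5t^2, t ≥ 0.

System type = 2 (two poles at s=0). By superposition:
  • 6: tracked with zero error.
  • 5t^2: e_ss = 10/K_a with K_a=1200/7 → 7/120.
Total e_ss = 7/120.

7/120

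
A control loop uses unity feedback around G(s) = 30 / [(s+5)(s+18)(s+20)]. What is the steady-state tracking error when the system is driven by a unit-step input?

System type = 0 (no poles at s=0).
K_p = lim_{s→0} G(s) = 30 / (5·18·20) = 1/60.
e_ss = 1/(1 + K_p) = 1/(61/60) = 60/61.

60/61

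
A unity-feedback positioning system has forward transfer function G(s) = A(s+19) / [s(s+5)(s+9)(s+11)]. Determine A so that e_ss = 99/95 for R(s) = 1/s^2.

The open loop has one pole at the origin → type 1 system.
K_v = lim_{s→0} s·G(s) = A·19 / (5·9·11) = (19/495)·A.
e_ss = 1/K_v = 99/95 ⇒ K_v = 95/99 ⇒ A = (95/99)/(19/495) = 25.

25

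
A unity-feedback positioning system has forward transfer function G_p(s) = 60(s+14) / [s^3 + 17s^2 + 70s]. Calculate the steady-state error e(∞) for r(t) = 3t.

The denominator has no term below 70s — 1 pole at s=0, type 1.
K_v = lim_{s→0} s·G_p(s) = 60·14 / 70 = 12.
e_ss = 3/K_v = 3/12 = 0.25.

0.25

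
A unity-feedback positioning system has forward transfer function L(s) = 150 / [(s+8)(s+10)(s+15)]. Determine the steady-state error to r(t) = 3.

System type = 0 (no poles at s=0).
K_p = lim_{s→0} L(s) = 150 / (8·10·15) = 0.125.
e_ss = 3/(1 + K_p) = 3/1.125 = 8/3.

8/3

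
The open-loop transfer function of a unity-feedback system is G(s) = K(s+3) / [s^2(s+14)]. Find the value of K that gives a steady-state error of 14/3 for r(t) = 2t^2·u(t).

4

G(s) has two factors of s in the denominator, so the system is type 2.
K_a = lim_{s→0} s^2·G(s) = K·3 / (14) = (3/14)·K.
e_ss = 4/K_a = 14/3 ⇒ K_a = 6/7 ⇒ K = (6/7)/(3/14) = 4.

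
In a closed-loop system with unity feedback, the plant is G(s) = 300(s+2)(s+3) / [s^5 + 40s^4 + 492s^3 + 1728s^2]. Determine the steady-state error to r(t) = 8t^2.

15.36

The denominator has no term below 1728s^2 — 2 poles at s=0, type 2.
K_a = lim_{s→0} s^2·G(s) = 300·2·3 / 1728 = 25/24.
r(t) = 8t^2 gives R(s) = 16/s^3.
e_ss = 16/K_a = 16/(25/24) = 15.36.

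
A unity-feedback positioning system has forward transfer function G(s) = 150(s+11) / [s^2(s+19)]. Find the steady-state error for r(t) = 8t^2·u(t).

The open loop has two poles at the origin → type 2 system.
K_a = lim_{s→0} s^2·G(s) = 150·11 / (19) = 1650/19.
r(t) = 8t^2 gives R(s) = 16/s^3.
e_ss = 16/K_a = 16/(1650/19) = 152/825.

152/825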